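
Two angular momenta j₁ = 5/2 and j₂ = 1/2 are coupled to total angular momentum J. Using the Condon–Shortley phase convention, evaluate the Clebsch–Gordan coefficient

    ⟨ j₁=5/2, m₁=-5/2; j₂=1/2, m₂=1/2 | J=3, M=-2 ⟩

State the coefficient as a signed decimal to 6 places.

+√(1/6) = +0.408248

triangle: 0!*5!*1!/7! = 120/5040
(j±m)!: 0!*5!*1!*0!*1!*5! = 14400
prefactor² = (2J+1)*Δ*N² = 2400
  k=0: +1/(0!*0!*5!*1!*0!*0!) = 1/120
Σ = 1/120  ⇒  CG² = 2400*1/120² = 1/6
CG = +√(1/6) = +0.408248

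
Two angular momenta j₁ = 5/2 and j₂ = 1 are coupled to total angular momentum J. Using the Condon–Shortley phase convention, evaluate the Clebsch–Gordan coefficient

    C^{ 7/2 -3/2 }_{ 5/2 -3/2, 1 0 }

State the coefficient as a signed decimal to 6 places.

+√(10/21) ≈ +0.690066

j₁+j₂−J=0  J+j₁−j₂=5  J−j₁+j₂=2  j₁+j₂+J+1=8
(j₁±m₁, j₂±m₂, J±M) = (1,4,1,1,2,5)
P² = 1920/7
sum k=0..0:
  [0] +1/24 = 1/24
S = 1/24
C² = P²·S² = 10/21 ; C = +0.690066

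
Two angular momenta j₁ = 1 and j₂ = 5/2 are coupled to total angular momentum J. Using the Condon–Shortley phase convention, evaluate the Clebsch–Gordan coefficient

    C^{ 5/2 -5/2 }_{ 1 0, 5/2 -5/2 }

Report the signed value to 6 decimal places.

triangle: 1!*1!*4!/7! = 24/5040
(j±m)!: 1!*1!*0!*5!*0!*5! = 14400
prefactor² = (2J+1)*Δ*N² = 2880/7
  k=0: +1/(0!*1!*1!*0!*0!*4!) = 1/24
Σ = 1/24  ⇒  CG² = 2880/7*1/24² = 5/7
CG = +√(5/7) = +0.845154

+√(5/7) ≈ +0.845154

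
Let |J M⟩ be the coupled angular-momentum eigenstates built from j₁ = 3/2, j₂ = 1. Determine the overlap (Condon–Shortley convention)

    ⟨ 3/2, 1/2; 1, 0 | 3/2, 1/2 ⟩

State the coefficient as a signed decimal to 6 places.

√[4·1!2!1!/5! · 2!1!1!1!2!1!] = √(4/15)
  +(−1)^0/∏(0,1,1,1,1,0)! = 1  (running 1)
  +(−1)^1/∏(1,0,0,0,2,1)! = -1/2  (running 1/2)
⟨..|..⟩ = √(4/15)·(1/2) = +0.258199

+0.258199  (= +√(1/15))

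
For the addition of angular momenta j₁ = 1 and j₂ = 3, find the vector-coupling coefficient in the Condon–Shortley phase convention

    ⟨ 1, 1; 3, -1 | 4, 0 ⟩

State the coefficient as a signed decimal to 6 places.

+0.462910  (= +√(3/14))

triangle: 0!*2!*6!/9! = 1440/362880
(j±m)!: 2!*0!*2!*4!*4!*4! = 55296
prefactor² = (2J+1)*Δ*N² = 13824/7
  k=0: +1/(0!*0!*0!*2!*2!*4!) = 1/96
Σ = 1/96  ⇒  CG² = 13824/7*1/96² = 3/14
CG = +√(3/14) = +0.462910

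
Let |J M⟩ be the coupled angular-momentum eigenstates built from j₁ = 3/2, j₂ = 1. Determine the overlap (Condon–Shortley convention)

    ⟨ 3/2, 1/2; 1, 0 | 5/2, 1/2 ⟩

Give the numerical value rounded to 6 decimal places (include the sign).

√[6·0!3!2!/6! · 2!1!1!1!3!2!] = √(12/5)
  +(−1)^0/∏(0,0,1,1,2,1)! = 1/2  (running 1/2)
⟨..|..⟩ = √(12/5)·(1/2) = +0.774597

+0.774597  (= +√(3/5))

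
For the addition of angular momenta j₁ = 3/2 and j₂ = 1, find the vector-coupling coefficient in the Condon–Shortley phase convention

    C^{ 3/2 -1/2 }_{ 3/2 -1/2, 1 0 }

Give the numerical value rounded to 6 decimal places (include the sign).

triangle: 1!·2!·1!/5! = 2/120
(j±m)!: 1!·2!·1!·1!·1!·2! = 4
prefactor² = (2J+1)·Δ·N² = 4/15
  k=0: +1/(0!·1!·2!·1!·0!·0!) = 1/2
  k=1: −1/(1!·0!·1!·0!·1!·1!) = -1
Σ = -1/2  ⇒  CG² = 4/15·(-1/2)² = 1/15
CG = −√(1/15) = -0.258199

-0.258199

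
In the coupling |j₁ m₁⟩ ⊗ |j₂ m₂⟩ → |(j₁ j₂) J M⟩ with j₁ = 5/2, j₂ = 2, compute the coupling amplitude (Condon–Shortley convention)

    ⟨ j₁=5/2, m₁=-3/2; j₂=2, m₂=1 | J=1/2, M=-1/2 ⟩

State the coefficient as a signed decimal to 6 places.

−√(4/15) = -0.516398

√[2·4!1!0!/6! · 1!4!3!1!0!1!] = √(48/5)
  +(−1)^3/∏(3,1,1,0,0,0)! = -1/6  (running -1/6)
⟨..|..⟩ = √(48/5)·(-1/6) = -0.516398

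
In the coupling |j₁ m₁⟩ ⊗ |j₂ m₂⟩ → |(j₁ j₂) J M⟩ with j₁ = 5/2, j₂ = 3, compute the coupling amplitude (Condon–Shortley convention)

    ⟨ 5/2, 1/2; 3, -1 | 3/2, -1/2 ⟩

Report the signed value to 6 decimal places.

√[4·4!1!2!/8! · 3!2!2!4!1!2!] = √(192/35)
  +(−1)^1/∏(1,3,1,1,0,1)! = -1/6  (running -1/6)
  +(−1)^2/∏(2,2,0,0,1,2)! = 1/8  (running -1/24)
⟨..|..⟩ = √(192/35)·(-1/24) = -0.097590

-0.097590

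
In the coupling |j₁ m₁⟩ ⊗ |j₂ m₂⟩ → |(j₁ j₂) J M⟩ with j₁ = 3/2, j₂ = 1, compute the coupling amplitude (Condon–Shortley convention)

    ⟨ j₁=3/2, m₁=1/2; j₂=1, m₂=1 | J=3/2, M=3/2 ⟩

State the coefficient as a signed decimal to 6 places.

j₁+j₂−J=1  J+j₁−j₂=2  J−j₁+j₂=1  j₁+j₂+J+1=5
(j₁±m₁, j₂±m₂, J±M) = (2,1,2,0,3,0)
P² = 8/5
sum k=1..1:
  [1] −1/2 = -1/2
S = -1/2
C² = P²·S² = 2/5 ; C = -0.632456

−√(2/5) ≈ -0.632456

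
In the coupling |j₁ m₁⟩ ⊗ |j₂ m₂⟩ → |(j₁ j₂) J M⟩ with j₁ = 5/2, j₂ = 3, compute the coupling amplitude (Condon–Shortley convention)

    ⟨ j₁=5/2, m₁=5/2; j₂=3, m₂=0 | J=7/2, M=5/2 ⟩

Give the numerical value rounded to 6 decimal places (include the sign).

+√(8/21) = +0.617213

j₁+j₂−J=2  J+j₁−j₂=3  J−j₁+j₂=4  j₁+j₂+J+1=10
(j₁±m₁, j₂±m₂, J±M) = (5,0,3,3,6,1)
P² = 13824/7
sum k=0..0:
  [0] +1/72 = 1/72
S = 1/72
C² = P²·S² = 8/21 ; C = +0.617213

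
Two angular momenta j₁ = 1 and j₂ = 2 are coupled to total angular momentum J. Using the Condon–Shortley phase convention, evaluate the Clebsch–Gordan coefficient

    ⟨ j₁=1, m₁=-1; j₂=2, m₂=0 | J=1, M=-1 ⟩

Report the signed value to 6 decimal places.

+√(1/10) = +0.316228

√[3·2!0!2!/5! · 0!2!2!2!0!2!] = √(8/5)
  +(−1)^2/∏(2,0,0,0,0,2)! = 1/4  (running 1/4)
⟨..|..⟩ = √(8/5)·(1/4) = +0.316228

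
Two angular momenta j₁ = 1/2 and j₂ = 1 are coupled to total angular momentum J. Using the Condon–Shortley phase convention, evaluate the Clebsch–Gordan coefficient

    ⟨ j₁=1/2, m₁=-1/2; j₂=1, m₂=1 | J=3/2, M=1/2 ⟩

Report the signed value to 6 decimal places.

+√(1/3) ≈ +0.577350

triangle: 0!*1!*2!/4! = 2/24
(j±m)!: 0!*1!*2!*0!*2!*1! = 4
prefactor² = (2J+1)*Δ*N² = 4/3
  k=0: +1/(0!*0!*1!*2!*0!*0!) = 1/2
Σ = 1/2  ⇒  CG² = 4/3*1/2² = 1/3
CG = +√(1/3) = +0.577350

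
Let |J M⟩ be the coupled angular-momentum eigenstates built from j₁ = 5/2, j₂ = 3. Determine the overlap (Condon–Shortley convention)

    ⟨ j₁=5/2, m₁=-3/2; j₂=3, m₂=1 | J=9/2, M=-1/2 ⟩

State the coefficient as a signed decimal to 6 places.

j₁+j₂−J=1  J+j₁−j₂=4  J−j₁+j₂=5  j₁+j₂+J+1=11
(j₁±m₁, j₂±m₂, J±M) = (1,4,4,2,4,5)
P² = 184320/77
sum k=0..1:
  [0] +1/576 = 1/576
  [1] −1/72 = -1/72
S = -7/576
C² = P²·S² = 35/99 ; C = -0.594588

−√(35/99) = -0.594588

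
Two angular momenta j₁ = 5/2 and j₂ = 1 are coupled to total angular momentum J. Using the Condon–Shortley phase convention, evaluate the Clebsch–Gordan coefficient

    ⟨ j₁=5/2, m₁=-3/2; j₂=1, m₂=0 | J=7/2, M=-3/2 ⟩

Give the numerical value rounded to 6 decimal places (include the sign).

+√(10/21) ≈ +0.690066

j₁+j₂−J=0  J+j₁−j₂=5  J−j₁+j₂=2  j₁+j₂+J+1=8
(j₁±m₁, j₂±m₂, J±M) = (1,4,1,1,2,5)
P² = 1920/7
sum k=0..0:
  [0] +1/24 = 1/24
S = 1/24
C² = P²·S² = 10/21 ; C = +0.690066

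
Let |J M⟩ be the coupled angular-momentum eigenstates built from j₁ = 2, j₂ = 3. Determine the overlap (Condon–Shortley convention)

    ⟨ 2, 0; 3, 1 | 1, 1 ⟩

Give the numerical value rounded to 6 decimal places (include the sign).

+0.414039  (= +√(6/35))

triangle: 4!*0!*2!/7! = 48/5040
(j±m)!: 2!*2!*4!*2!*2!*0! = 384
prefactor² = (2J+1)*Δ*N² = 384/35
  k=2: +1/(2!*2!*0!*2!*0!*0!) = 1/8
Σ = 1/8  ⇒  CG² = 384/35*1/8² = 6/35
CG = +√(6/35) = +0.414039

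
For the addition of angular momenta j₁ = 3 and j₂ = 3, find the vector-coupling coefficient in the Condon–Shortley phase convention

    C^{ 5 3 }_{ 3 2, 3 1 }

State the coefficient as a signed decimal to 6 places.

+√(1/6) ≈ +0.408248

j₁+j₂−J=1  J+j₁−j₂=5  J−j₁+j₂=5  j₁+j₂+J+1=12
(j₁±m₁, j₂±m₂, J±M) = (5,1,4,2,8,2)
P² = 153600
sum k=0..1:
  [0] +1/576 = 1/576
  [1] −1/1440 = -1/1440
S = 1/960
C² = P²·S² = 1/6 ; C = +0.408248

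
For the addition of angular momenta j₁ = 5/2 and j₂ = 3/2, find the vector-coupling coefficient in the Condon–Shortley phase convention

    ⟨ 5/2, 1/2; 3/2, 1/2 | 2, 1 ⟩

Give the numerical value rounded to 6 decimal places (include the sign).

-0.545545  (= −√(25/84))

√[5·2!3!1!/7! · 3!2!2!1!3!1!] = √(12/7)
  +(−1)^1/∏(1,1,1,1,2,0)! = -1/2  (running -1/2)
  +(−1)^2/∏(2,0,0,0,3,1)! = 1/12  (running -5/12)
⟨..|..⟩ = √(12/7)·(-5/12) = -0.545545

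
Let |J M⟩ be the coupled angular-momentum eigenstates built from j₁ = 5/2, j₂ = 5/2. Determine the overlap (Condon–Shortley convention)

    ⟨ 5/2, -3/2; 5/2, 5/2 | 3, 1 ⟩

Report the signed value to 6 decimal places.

triangle: 2!·3!·3!/9! = 72/362880
(j±m)!: 1!·4!·5!·0!·4!·2! = 138240
prefactor² = (2J+1)·Δ·N² = 192
  k=2: +1/(2!·0!·2!·3!·1!·0!) = 1/24
Σ = 1/24  ⇒  CG² = 192·1/24² = 1/3
CG = +√(1/3) = +0.577350

+√(1/3) ≈ +0.577350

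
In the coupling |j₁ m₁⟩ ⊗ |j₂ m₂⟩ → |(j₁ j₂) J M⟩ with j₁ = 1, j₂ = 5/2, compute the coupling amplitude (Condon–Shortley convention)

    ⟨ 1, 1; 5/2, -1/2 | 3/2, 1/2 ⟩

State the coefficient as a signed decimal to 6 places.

j₁+j₂−J=2  J+j₁−j₂=0  J−j₁+j₂=3  j₁+j₂+J+1=6
(j₁±m₁, j₂±m₂, J±M) = (2,0,2,3,2,1)
P² = 16/5
sum k=0..0:
  [0] +1/4 = 1/4
S = 1/4
C² = P²·S² = 1/5 ; C = +0.447214

+0.447214  (= +√(1/5))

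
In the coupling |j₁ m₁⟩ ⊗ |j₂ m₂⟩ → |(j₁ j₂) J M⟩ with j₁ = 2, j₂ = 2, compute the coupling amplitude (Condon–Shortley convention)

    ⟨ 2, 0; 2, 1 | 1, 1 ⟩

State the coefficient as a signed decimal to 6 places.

triangle: 3!×1!×1!/6! = 6/720
(j±m)!: 2!×2!×3!×1!×2!×0! = 48
prefactor² = (2J+1)×Δ×N² = 6/5
  k=2: +1/(2!×1!×0!×1!×1!×0!) = 1/2
Σ = 1/2  ⇒  CG² = 6/5×1/2² = 3/10
CG = +√(3/10) = +0.547723

+√(3/10) ≈ +0.547723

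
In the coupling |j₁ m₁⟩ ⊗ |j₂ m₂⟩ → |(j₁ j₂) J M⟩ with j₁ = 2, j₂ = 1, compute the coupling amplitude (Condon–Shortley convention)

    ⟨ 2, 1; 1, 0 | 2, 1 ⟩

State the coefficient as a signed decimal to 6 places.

+√(1/6) = +0.408248

j₁+j₂−J=1  J+j₁−j₂=3  J−j₁+j₂=1  j₁+j₂+J+1=6
(j₁±m₁, j₂±m₂, J±M) = (3,1,1,1,3,1)
P² = 3/2
sum k=0..1:
  [0] +1/2 = 1/2
  [1] −1/6 = -1/6
S = 1/3
C² = P²·S² = 1/6 ; C = +0.408248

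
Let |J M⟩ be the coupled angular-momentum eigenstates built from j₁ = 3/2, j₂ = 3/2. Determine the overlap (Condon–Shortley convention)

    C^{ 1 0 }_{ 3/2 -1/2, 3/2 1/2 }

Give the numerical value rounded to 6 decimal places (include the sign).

−√(1/20) = -0.223607

√[3·2!1!1!/5! · 1!2!2!1!1!1!] = √(1/5)
  +(−1)^1/∏(1,1,1,1,0,0)! = -1  (running -1)
  +(−1)^2/∏(2,0,0,0,1,1)! = 1/2  (running -1/2)
⟨..|..⟩ = √(1/5)·(-1/2) = -0.223607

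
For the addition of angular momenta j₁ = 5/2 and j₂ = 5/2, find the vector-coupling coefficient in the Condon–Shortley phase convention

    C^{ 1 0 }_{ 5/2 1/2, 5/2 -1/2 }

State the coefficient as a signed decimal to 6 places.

+√(1/70) = +0.119523

triangle: 4!·1!·1!/7! = 24/5040
(j±m)!: 3!·2!·2!·3!·1!·1! = 144
prefactor² = (2J+1)·Δ·N² = 72/35
  k=1: −1/(1!·3!·1!·1!·0!·0!) = -1/6
  k=2: +1/(2!·2!·0!·0!·1!·1!) = 1/4
Σ = 1/12  ⇒  CG² = 72/35·1/12² = 1/70
CG = +√(1/70) = +0.119523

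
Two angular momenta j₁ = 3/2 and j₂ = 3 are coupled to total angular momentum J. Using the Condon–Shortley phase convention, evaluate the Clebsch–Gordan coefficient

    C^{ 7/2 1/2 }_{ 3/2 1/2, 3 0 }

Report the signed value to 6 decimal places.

+√(2/21) = +0.308607

triangle: 1!×2!×5!/9! = 240/362880
(j±m)!: 2!×1!×3!×3!×4!×3! = 10368
prefactor² = (2J+1)×Δ×N² = 384/7
  k=0: +1/(0!×1!×1!×3!×1!×2!) = 1/12
  k=1: −1/(1!×0!×0!×2!×2!×3!) = -1/24
Σ = 1/24  ⇒  CG² = 384/7×1/24² = 2/21
CG = +√(2/21) = +0.308607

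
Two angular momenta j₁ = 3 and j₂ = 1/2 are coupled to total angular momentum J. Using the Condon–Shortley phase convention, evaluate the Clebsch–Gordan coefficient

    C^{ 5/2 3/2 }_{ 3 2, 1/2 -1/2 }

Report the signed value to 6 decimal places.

triangle: 1!*5!*0!/7! = 120/5040
(j±m)!: 5!*1!*0!*1!*4!*1! = 2880
prefactor² = (2J+1)*Δ*N² = 2880/7
  k=0: +1/(0!*1!*1!*0!*4!*0!) = 1/24
Σ = 1/24  ⇒  CG² = 2880/7*1/24² = 5/7
CG = +√(5/7) = +0.845154

+√(5/7) ≈ +0.845154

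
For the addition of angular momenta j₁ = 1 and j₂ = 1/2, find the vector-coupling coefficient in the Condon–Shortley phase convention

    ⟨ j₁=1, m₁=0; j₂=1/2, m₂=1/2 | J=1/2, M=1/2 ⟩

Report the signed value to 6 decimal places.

triangle: 1!·1!·0!/3! = 1/6
(j±m)!: 1!·1!·1!·0!·1!·0! = 1
prefactor² = (2J+1)·Δ·N² = 1/3
  k=1: −1/(1!·0!·0!·0!·1!·0!) = -1
Σ = -1  ⇒  CG² = 1/3·(-1)² = 1/3
CG = −√(1/3) = -0.577350

−√(1/3) = -0.577350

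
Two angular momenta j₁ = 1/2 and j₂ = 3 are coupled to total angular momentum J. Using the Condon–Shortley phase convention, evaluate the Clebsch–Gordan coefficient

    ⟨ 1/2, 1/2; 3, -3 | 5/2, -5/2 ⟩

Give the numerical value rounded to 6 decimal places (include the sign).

√[6·1!0!5!/7! · 1!0!0!6!0!5!] = √(86400/7)
  +(−1)^0/∏(0,1,0,0,0,5)! = 1/120  (running 1/120)
⟨..|..⟩ = √(86400/7)·(1/120) = +0.925820

+√(6/7) = +0.925820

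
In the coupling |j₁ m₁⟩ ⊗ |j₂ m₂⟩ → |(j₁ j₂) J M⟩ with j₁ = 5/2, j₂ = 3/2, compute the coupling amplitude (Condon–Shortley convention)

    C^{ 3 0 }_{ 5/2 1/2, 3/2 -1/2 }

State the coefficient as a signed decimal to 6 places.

j₁+j₂−J=1  J+j₁−j₂=4  J−j₁+j₂=2  j₁+j₂+J+1=8
(j₁±m₁, j₂±m₂, J±M) = (3,2,1,2,3,3)
P² = 36/5
sum k=0..1:
  [0] +1/4 = 1/4
  [1] −1/12 = -1/12
S = 1/6
C² = P²·S² = 1/5 ; C = +0.447214

+0.447214  (= +√(1/5))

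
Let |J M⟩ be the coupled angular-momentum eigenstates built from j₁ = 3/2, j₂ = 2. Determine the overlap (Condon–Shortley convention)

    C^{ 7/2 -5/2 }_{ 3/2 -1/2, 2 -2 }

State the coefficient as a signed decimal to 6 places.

√[8·0!3!4!/8! · 1!2!0!4!1!6!] = √(6912/7)
  +(−1)^0/∏(0,0,2,0,1,4)! = 1/48  (running 1/48)
⟨..|..⟩ = √(6912/7)·(1/48) = +0.654654

+√(3/7) = +0.654654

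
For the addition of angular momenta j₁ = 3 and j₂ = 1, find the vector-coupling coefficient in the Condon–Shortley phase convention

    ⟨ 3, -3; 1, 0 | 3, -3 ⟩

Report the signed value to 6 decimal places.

triangle: 1!*5!*1!/8! = 120/40320
(j±m)!: 0!*6!*1!*1!*0!*6! = 518400
prefactor² = (2J+1)*Δ*N² = 10800
  k=1: −1/(1!*0!*5!*0!*0!*1!) = -1/120
Σ = -1/120  ⇒  CG² = 10800*(-1/120)² = 3/4
CG = −√(3/4) = -0.866025

−√(3/4) ≈ -0.866025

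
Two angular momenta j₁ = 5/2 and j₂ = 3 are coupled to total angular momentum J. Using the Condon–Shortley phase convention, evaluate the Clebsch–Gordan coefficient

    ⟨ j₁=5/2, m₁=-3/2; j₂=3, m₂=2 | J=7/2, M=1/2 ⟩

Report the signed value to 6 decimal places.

triangle: 2!×3!×4!/10! = 288/3628800
(j±m)!: 1!×4!×5!×1!×4!×3! = 414720
prefactor² = (2J+1)×Δ×N² = 9216/35
  k=1: −1/(1!×1!×3!×4!×0!×0!) = -1/144
  k=2: +1/(2!×0!×2!×3!×1!×1!) = 1/24
Σ = 5/144  ⇒  CG² = 9216/35×5/144² = 20/63
CG = +√(20/63) = +0.563436

+0.563436  (= +√(20/63))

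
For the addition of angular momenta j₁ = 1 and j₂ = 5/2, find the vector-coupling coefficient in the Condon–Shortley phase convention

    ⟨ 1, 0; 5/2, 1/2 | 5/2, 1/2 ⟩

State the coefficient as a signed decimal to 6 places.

−√(1/35) ≈ -0.169031

triangle: 1!×1!×4!/7! = 24/5040
(j±m)!: 1!×1!×3!×2!×3!×2! = 144
prefactor² = (2J+1)×Δ×N² = 144/35
  k=0: +1/(0!×1!×1!×3!×0!×1!) = 1/6
  k=1: −1/(1!×0!×0!×2!×1!×2!) = -1/4
Σ = -1/12  ⇒  CG² = 144/35×(-1/12)² = 1/35
CG = −√(1/35) = -0.169031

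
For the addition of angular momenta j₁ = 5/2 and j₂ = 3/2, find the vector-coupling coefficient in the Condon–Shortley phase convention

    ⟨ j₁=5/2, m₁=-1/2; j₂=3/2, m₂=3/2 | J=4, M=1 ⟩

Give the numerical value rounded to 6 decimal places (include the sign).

j₁+j₂−J=0  J+j₁−j₂=5  J−j₁+j₂=3  j₁+j₂+J+1=9
(j₁±m₁, j₂±m₂, J±M) = (2,3,3,0,5,3)
P² = 6480/7
sum k=0..0:
  [0] +1/72 = 1/72
S = 1/72
C² = P²·S² = 5/28 ; C = +0.422577

+√(5/28) = +0.422577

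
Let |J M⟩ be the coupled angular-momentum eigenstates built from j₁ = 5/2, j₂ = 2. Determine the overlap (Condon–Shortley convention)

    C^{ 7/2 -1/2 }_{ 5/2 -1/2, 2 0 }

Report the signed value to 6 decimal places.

j₁+j₂−J=1  J+j₁−j₂=4  J−j₁+j₂=3  j₁+j₂+J+1=9
(j₁±m₁, j₂±m₂, J±M) = (2,3,2,2,3,4)
P² = 768/35
sum k=0..1:
  [0] +1/12 = 1/12
  [1] −1/8 = -1/8
S = -1/24
C² = P²·S² = 4/105 ; C = -0.195180

−√(4/105) ≈ -0.195180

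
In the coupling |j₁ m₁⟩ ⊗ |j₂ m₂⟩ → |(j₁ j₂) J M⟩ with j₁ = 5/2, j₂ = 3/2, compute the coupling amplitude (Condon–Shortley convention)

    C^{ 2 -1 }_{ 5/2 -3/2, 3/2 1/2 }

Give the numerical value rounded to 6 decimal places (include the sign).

+0.154303

√[5·2!3!1!/7! · 1!4!2!1!1!3!] = √(24/7)
  +(−1)^1/∏(1,1,3,1,0,0)! = -1/6  (running -1/6)
  +(−1)^2/∏(2,0,2,0,1,1)! = 1/4  (running 1/12)
⟨..|..⟩ = √(24/7)·(1/12) = +0.154303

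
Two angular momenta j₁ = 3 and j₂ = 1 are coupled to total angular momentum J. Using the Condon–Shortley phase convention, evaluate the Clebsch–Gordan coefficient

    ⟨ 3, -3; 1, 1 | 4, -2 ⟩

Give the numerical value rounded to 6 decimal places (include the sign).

triangle: 0!·6!·2!/9! = 1440/362880
(j±m)!: 0!·6!·2!·0!·2!·6! = 2073600
prefactor² = (2J+1)·Δ·N² = 518400/7
  k=0: +1/(0!·0!·6!·2!·0!·0!) = 1/1440
Σ = 1/1440  ⇒  CG² = 518400/7·1/1440² = 1/28
CG = +√(1/28) = +0.188982

+√(1/28) = +0.188982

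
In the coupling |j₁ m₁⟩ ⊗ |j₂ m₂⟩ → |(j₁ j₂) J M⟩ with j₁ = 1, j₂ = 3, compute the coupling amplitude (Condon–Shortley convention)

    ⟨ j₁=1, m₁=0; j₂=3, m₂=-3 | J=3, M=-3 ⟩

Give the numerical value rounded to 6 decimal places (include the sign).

j₁+j₂−J=1  J+j₁−j₂=1  J−j₁+j₂=5  j₁+j₂+J+1=8
(j₁±m₁, j₂±m₂, J±M) = (1,1,0,6,0,6)
P² = 10800
sum k=0..0:
  [0] +1/120 = 1/120
S = 1/120
C² = P²·S² = 3/4 ; C = +0.866025

+0.866025  (= +√(3/4))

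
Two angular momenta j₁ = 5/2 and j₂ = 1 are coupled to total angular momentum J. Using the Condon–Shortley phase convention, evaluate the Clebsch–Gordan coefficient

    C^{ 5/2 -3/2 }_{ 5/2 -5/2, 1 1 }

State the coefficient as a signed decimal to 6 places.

−√(2/7) = -0.534522

j₁+j₂−J=1  J+j₁−j₂=4  J−j₁+j₂=1  j₁+j₂+J+1=7
(j₁±m₁, j₂±m₂, J±M) = (0,5,2,0,1,4)
P² = 1152/7
sum k=1..1:
  [1] −1/24 = -1/24
S = -1/24
C² = P²·S² = 2/7 ; C = -0.534522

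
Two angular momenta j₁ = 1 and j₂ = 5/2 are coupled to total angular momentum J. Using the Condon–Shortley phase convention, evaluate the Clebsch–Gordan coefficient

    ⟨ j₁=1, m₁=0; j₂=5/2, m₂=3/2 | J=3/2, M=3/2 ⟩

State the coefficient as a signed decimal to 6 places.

triangle: 2!×0!×3!/6! = 12/720
(j±m)!: 1!×1!×4!×1!×3!×0! = 144
prefactor² = (2J+1)×Δ×N² = 48/5
  k=1: −1/(1!×1!×0!×3!×0!×0!) = -1/6
Σ = -1/6  ⇒  CG² = 48/5×(-1/6)² = 4/15
CG = −√(4/15) = -0.516398

−√(4/15) ≈ -0.516398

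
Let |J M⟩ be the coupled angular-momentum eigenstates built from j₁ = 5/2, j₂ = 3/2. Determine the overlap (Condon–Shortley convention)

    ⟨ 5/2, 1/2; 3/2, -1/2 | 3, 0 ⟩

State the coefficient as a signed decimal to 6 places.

+0.447214  (= +√(1/5))

triangle: 1!·4!·2!/8! = 48/40320
(j±m)!: 3!·2!·1!·2!·3!·3! = 864
prefactor² = (2J+1)·Δ·N² = 36/5
  k=0: +1/(0!·1!·2!·1!·2!·1!) = 1/4
  k=1: −1/(1!·0!·1!·0!·3!·2!) = -1/12
Σ = 1/6  ⇒  CG² = 36/5·1/6² = 1/5
CG = +√(1/5) = +0.447214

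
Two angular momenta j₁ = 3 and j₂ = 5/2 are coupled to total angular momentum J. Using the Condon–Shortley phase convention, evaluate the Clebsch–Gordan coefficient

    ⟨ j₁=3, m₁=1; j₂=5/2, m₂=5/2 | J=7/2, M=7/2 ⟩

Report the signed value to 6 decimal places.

j₁+j₂−J=2  J+j₁−j₂=4  J−j₁+j₂=3  j₁+j₂+J+1=10
(j₁±m₁, j₂±m₂, J±M) = (4,2,5,0,7,0)
P² = 18432
sum k=2..2:
  [2] +1/288 = 1/288
S = 1/288
C² = P²·S² = 2/9 ; C = +0.471405

+0.471405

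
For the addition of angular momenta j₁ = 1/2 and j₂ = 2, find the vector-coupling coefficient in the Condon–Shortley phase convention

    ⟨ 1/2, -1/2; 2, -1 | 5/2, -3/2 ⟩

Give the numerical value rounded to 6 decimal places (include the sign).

triangle: 0!·1!·4!/6! = 24/720
(j±m)!: 0!·1!·1!·3!·1!·4! = 144
prefactor² = (2J+1)·Δ·N² = 144/5
  k=0: +1/(0!·0!·1!·1!·0!·3!) = 1/6
Σ = 1/6  ⇒  CG² = 144/5·1/6² = 4/5
CG = +√(4/5) = +0.894427

+0.894427  (= +√(4/5))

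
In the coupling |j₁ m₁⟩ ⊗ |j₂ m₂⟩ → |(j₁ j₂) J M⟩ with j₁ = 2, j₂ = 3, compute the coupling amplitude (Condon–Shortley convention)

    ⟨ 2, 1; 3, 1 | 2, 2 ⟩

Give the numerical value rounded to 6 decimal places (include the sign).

j₁+j₂−J=3  J+j₁−j₂=1  J−j₁+j₂=3  j₁+j₂+J+1=8
(j₁±m₁, j₂±m₂, J±M) = (3,1,4,2,4,0)
P² = 216/7
sum k=1..1:
  [1] −1/12 = -1/12
S = -1/12
C² = P²·S² = 3/14 ; C = -0.462910

-0.462910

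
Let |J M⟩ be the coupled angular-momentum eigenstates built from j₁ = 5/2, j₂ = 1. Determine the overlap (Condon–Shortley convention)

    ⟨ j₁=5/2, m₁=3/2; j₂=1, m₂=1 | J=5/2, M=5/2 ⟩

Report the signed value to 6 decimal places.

−√(2/7) = -0.534522

j₁+j₂−J=1  J+j₁−j₂=4  J−j₁+j₂=1  j₁+j₂+J+1=7
(j₁±m₁, j₂±m₂, J±M) = (4,1,2,0,5,0)
P² = 1152/7
sum k=1..1:
  [1] −1/24 = -1/24
S = -1/24
C² = P²·S² = 2/7 ; C = -0.534522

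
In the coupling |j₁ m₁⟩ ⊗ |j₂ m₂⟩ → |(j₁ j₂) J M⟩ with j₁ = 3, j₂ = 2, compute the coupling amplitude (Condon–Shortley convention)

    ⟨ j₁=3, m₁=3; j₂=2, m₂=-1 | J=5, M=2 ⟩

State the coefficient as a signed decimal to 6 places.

√[11·0!6!4!/11! · 6!0!1!3!7!3!] = √(622080)
  +(−1)^0/∏(0,0,0,1,6,3)! = 1/4320  (running 1/4320)
⟨..|..⟩ = √(622080)·(1/4320) = +0.182574

+0.182574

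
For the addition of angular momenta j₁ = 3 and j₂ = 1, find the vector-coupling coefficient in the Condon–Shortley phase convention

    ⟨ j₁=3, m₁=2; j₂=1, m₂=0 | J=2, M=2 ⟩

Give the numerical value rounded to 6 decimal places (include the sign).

j₁+j₂−J=2  J+j₁−j₂=4  J−j₁+j₂=0  j₁+j₂+J+1=7
(j₁±m₁, j₂±m₂, J±M) = (5,1,1,1,4,0)
P² = 960/7
sum k=1..1:
  [1] −1/24 = -1/24
S = -1/24
C² = P²·S² = 5/21 ; C = -0.487950

−√(5/21) ≈ -0.487950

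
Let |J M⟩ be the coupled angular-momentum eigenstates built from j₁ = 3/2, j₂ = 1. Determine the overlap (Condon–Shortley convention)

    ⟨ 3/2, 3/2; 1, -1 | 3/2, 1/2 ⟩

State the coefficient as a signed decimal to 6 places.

+0.632456

√[4·1!2!1!/5! · 3!0!0!2!2!1!] = √(8/5)
  +(−1)^0/∏(0,1,0,0,2,1)! = 1/2  (running 1/2)
⟨..|..⟩ = √(8/5)·(1/2) = +0.632456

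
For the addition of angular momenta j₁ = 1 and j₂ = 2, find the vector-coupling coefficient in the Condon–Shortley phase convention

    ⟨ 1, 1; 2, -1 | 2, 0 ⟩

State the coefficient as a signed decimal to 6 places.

+0.707107  (= +√(1/2))

triangle: 1!*1!*3!/6! = 6/720
(j±m)!: 2!*0!*1!*3!*2!*2! = 48
prefactor² = (2J+1)*Δ*N² = 2
  k=0: +1/(0!*1!*0!*1!*1!*2!) = 1/2
Σ = 1/2  ⇒  CG² = 2*1/2² = 1/2
CG = +√(1/2) = +0.707107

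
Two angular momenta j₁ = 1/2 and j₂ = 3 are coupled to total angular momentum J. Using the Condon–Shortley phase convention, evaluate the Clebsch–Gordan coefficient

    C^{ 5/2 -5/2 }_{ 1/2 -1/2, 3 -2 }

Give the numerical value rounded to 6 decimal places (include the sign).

√[6·1!0!5!/7! · 0!1!1!5!0!5!] = √(14400/7)
  +(−1)^1/∏(1,0,0,0,0,5)! = -1/120  (running -1/120)
⟨..|..⟩ = √(14400/7)·(-1/120) = -0.377964

−√(1/7) ≈ -0.377964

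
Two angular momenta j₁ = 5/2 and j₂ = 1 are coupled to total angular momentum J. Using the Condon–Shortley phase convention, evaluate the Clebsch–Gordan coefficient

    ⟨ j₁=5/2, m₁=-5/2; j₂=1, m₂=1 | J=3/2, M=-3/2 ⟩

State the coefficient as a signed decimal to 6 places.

+0.816497

√[4·2!3!0!/6! · 0!5!2!0!0!3!] = √(96)
  +(−1)^2/∏(2,0,3,0,0,0)! = 1/12  (running 1/12)
⟨..|..⟩ = √(96)·(1/12) = +0.816497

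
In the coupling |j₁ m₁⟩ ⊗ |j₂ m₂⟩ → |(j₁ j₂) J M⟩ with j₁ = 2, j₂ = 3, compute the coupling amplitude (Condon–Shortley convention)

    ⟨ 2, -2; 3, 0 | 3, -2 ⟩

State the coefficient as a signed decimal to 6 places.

+√(1/3) ≈ +0.577350

j₁+j₂−J=2  J+j₁−j₂=2  J−j₁+j₂=4  j₁+j₂+J+1=9
(j₁±m₁, j₂±m₂, J±M) = (0,4,3,3,1,5)
P² = 192
sum k=2..2:
  [2] +1/24 = 1/24
S = 1/24
C² = P²·S² = 1/3 ; C = +0.577350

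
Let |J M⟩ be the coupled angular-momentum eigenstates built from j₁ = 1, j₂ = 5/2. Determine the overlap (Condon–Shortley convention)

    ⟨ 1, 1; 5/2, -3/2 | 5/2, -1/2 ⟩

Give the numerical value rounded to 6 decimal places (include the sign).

√[6·1!1!4!/7! · 2!0!1!4!2!3!] = √(576/35)
  +(−1)^0/∏(0,1,0,1,1,3)! = 1/6  (running 1/6)
⟨..|..⟩ = √(576/35)·(1/6) = +0.676123

+√(16/35) = +0.676123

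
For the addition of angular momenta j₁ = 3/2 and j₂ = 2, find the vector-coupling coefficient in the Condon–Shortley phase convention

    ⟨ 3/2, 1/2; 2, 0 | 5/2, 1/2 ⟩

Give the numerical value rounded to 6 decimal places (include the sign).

+√(3/35) ≈ +0.292770

j₁+j₂−J=1  J+j₁−j₂=2  J−j₁+j₂=3  j₁+j₂+J+1=7
(j₁±m₁, j₂±m₂, J±M) = (2,1,2,2,3,2)
P² = 48/35
sum k=0..1:
  [0] +1/2 = 1/2
  [1] −1/4 = -1/4
S = 1/4
C² = P²·S² = 3/35 ; C = +0.292770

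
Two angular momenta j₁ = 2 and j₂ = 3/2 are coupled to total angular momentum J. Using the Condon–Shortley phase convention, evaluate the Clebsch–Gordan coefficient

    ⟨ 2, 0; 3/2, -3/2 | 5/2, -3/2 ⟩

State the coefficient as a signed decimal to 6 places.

+√(18/35) = +0.717137

j₁+j₂−J=1  J+j₁−j₂=3  J−j₁+j₂=2  j₁+j₂+J+1=7
(j₁±m₁, j₂±m₂, J±M) = (2,2,0,3,1,4)
P² = 288/35
sum k=0..0:
  [0] +1/4 = 1/4
S = 1/4
C² = P²·S² = 18/35 ; C = +0.717137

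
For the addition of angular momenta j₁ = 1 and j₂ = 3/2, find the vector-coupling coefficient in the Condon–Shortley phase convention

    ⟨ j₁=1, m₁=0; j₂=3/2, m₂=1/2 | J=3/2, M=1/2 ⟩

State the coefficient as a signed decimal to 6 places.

−√(1/15) ≈ -0.258199

j₁+j₂−J=1  J+j₁−j₂=1  J−j₁+j₂=2  j₁+j₂+J+1=5
(j₁±m₁, j₂±m₂, J±M) = (1,1,2,1,2,1)
P² = 4/15
sum k=0..1:
  [0] +1/2 = 1/2
  [1] −1/1 = -1
S = -1/2
C² = P²·S² = 1/15 ; C = -0.258199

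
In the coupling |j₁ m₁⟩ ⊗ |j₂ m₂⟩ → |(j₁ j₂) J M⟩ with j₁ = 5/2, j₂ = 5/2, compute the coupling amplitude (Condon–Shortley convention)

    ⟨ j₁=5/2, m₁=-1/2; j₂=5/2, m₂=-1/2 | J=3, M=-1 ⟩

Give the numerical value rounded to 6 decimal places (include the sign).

-0.516398  (= −√(4/15))

√[7·2!3!3!/9! · 2!3!2!3!2!4!] = √(48/5)
  +(−1)^0/∏(0,2,3,2,0,1)! = 1/24  (running 1/24)
  +(−1)^1/∏(1,1,2,1,1,2)! = -1/4  (running -5/24)
  +(−1)^2/∏(2,0,1,0,2,3)! = 1/24  (running -1/6)
⟨..|..⟩ = √(48/5)·(-1/6) = -0.516398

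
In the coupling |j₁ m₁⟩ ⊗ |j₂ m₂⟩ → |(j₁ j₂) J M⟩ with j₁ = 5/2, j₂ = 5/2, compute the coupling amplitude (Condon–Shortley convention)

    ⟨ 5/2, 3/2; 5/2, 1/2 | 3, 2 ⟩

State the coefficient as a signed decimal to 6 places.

−√(1/12) ≈ -0.288675

√[7·2!3!3!/9! · 4!1!3!2!5!1!] = √(48)
  +(−1)^0/∏(0,2,1,3,2,0)! = 1/24  (running 1/24)
  +(−1)^1/∏(1,1,0,2,3,1)! = -1/12  (running -1/24)
⟨..|..⟩ = √(48)·(-1/24) = -0.288675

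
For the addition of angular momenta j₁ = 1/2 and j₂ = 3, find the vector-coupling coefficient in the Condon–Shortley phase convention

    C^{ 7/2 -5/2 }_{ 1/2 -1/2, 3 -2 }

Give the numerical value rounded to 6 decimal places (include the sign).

+√(6/7) ≈ +0.925820

√[8·0!1!6!/8! · 0!1!1!5!1!6!] = √(86400/7)
  +(−1)^0/∏(0,0,1,1,0,5)! = 1/120  (running 1/120)
⟨..|..⟩ = √(86400/7)·(1/120) = +0.925820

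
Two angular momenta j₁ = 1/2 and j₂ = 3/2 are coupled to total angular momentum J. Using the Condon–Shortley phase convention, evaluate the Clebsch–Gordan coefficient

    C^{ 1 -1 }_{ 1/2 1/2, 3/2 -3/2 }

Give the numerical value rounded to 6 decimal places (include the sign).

triangle: 1!*0!*2!/4! = 2/24
(j±m)!: 1!*0!*0!*3!*0!*2! = 12
prefactor² = (2J+1)*Δ*N² = 3
  k=0: +1/(0!*1!*0!*0!*0!*2!) = 1/2
Σ = 1/2  ⇒  CG² = 3*1/2² = 3/4
CG = +√(3/4) = +0.866025

+0.866025  (= +√(3/4))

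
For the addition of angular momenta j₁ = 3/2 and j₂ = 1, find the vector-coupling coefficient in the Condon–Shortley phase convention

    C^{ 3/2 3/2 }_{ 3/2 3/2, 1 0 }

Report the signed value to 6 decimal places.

+0.774597

j₁+j₂−J=1  J+j₁−j₂=2  J−j₁+j₂=1  j₁+j₂+J+1=5
(j₁±m₁, j₂±m₂, J±M) = (3,0,1,1,3,0)
P² = 12/5
sum k=0..0:
  [0] +1/2 = 1/2
S = 1/2
C² = P²·S² = 3/5 ; C = +0.774597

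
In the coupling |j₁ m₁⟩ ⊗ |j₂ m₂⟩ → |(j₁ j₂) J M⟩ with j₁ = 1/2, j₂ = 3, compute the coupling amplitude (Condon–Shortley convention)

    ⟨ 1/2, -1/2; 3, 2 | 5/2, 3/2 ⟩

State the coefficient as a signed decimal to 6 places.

−√(5/7) = -0.845154

triangle: 1!*0!*5!/7! = 120/5040
(j±m)!: 0!*1!*5!*1!*4!*1! = 2880
prefactor² = (2J+1)*Δ*N² = 2880/7
  k=1: −1/(1!*0!*0!*4!*0!*1!) = -1/24
Σ = -1/24  ⇒  CG² = 2880/7*(-1/24)² = 5/7
CG = −√(5/7) = -0.845154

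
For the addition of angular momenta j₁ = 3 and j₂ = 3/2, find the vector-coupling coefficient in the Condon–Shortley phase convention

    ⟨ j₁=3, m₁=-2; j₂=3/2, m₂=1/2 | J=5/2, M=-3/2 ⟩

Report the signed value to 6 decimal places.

√[6·2!4!1!/8! · 1!5!2!1!1!4!] = √(288/7)
  +(−1)^1/∏(1,1,4,1,0,0)! = -1/24  (running -1/24)
  +(−1)^2/∏(2,0,3,0,1,1)! = 1/12  (running 1/24)
⟨..|..⟩ = √(288/7)·(1/24) = +0.267261

+√(1/14) = +0.267261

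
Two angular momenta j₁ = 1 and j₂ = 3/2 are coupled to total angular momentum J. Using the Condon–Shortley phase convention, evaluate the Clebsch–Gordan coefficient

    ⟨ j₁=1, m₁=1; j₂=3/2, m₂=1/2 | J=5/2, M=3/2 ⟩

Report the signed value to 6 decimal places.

+√(3/5) ≈ +0.774597

√[6·0!2!3!/6! · 2!0!2!1!4!1!] = √(48/5)
  +(−1)^0/∏(0,0,0,2,2,1)! = 1/4  (running 1/4)
⟨..|..⟩ = √(48/5)·(1/4) = +0.774597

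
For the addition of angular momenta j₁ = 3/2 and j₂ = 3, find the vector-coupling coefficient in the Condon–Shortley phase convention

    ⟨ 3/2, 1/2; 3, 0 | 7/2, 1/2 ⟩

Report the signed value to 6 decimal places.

triangle: 1!×2!×5!/9! = 240/362880
(j±m)!: 2!×1!×3!×3!×4!×3! = 10368
prefactor² = (2J+1)×Δ×N² = 384/7
  k=0: +1/(0!×1!×1!×3!×1!×2!) = 1/12
  k=1: −1/(1!×0!×0!×2!×2!×3!) = -1/24
Σ = 1/24  ⇒  CG² = 384/7×1/24² = 2/21
CG = +√(2/21) = +0.308607

+√(2/21) = +0.308607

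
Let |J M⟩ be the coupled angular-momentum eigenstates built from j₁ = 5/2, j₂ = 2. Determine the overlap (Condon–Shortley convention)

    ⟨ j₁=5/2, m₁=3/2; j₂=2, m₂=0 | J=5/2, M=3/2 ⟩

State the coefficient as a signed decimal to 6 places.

√[6·2!3!2!/8! · 4!1!2!2!4!1!] = √(288/35)
  +(−1)^0/∏(0,2,1,2,2,0)! = 1/8  (running 1/8)
  +(−1)^1/∏(1,1,0,1,3,1)! = -1/6  (running -1/24)
⟨..|..⟩ = √(288/35)·(-1/24) = -0.119523

-0.119523  (= −√(1/70))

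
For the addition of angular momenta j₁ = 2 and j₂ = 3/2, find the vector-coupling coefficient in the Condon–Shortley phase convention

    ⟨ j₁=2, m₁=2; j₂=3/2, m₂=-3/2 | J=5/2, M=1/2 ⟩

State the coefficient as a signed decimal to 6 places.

+√(6/35) ≈ +0.414039

j₁+j₂−J=1  J+j₁−j₂=3  J−j₁+j₂=2  j₁+j₂+J+1=7
(j₁±m₁, j₂±m₂, J±M) = (4,0,0,3,3,2)
P² = 864/35
sum k=0..0:
  [0] +1/12 = 1/12
S = 1/12
C² = P²·S² = 6/35 ; C = +0.414039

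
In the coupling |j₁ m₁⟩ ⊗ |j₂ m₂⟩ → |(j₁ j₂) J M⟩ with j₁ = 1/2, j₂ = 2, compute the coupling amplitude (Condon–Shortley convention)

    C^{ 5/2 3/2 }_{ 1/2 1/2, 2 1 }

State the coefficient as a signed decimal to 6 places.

triangle: 0!·1!·4!/6! = 24/720
(j±m)!: 1!·0!·3!·1!·4!·1! = 144
prefactor² = (2J+1)·Δ·N² = 144/5
  k=0: +1/(0!·0!·0!·3!·1!·1!) = 1/6
Σ = 1/6  ⇒  CG² = 144/5·1/6² = 4/5
CG = +√(4/5) = +0.894427

+0.894427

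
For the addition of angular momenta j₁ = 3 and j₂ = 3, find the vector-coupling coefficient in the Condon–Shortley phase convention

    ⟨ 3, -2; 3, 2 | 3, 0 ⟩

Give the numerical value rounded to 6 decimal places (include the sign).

√[7·3!3!3!/10! · 1!5!5!1!3!3!] = √(216)
  +(−1)^2/∏(2,1,3,3,0,0)! = 1/72  (running 1/72)
  +(−1)^3/∏(3,0,2,2,1,1)! = -1/24  (running -1/36)
⟨..|..⟩ = √(216)·(-1/36) = -0.408248

-0.408248  (= −√(1/6))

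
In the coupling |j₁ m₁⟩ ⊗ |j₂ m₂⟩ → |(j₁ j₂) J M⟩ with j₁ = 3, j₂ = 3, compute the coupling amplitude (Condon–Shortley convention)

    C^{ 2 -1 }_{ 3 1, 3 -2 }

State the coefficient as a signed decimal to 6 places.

−√(5/28) ≈ -0.422577

triangle: 4!×2!×2!/9! = 96/362880
(j±m)!: 4!×2!×1!×5!×1!×3! = 34560
prefactor² = (2J+1)×Δ×N² = 320/7
  k=0: +1/(0!×4!×2!×1!×0!×1!) = 1/48
  k=1: −1/(1!×3!×1!×0!×1!×2!) = -1/12
Σ = -1/16  ⇒  CG² = 320/7×(-1/16)² = 5/28
CG = −√(5/28) = -0.422577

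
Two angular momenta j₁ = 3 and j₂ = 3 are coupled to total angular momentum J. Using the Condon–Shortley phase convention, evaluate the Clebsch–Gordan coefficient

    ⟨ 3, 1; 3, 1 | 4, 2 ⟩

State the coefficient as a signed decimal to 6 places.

triangle: 2!*4!*4!/11! = 1152/39916800
(j±m)!: 4!*2!*4!*2!*6!*2! = 3317760
prefactor² = (2J+1)*Δ*N² = 331776/385
  k=0: +1/(0!*2!*2!*4!*2!*0!) = 1/192
  k=1: −1/(1!*1!*1!*3!*3!*1!) = -1/36
  k=2: +1/(2!*0!*0!*2!*4!*2!) = 1/192
Σ = -5/288  ⇒  CG² = 331776/385*(-5/288)² = 20/77
CG = −√(20/77) = -0.509647

-0.509647  (= −√(20/77))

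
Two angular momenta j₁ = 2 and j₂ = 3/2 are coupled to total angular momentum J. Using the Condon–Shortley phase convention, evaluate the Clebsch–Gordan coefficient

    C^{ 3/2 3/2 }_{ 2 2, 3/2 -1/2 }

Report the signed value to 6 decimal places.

+0.632456  (= +√(2/5))

√[4·2!2!1!/6! · 4!0!1!2!3!0!] = √(32/5)
  +(−1)^0/∏(0,2,0,1,2,0)! = 1/4  (running 1/4)
⟨..|..⟩ = √(32/5)·(1/4) = +0.632456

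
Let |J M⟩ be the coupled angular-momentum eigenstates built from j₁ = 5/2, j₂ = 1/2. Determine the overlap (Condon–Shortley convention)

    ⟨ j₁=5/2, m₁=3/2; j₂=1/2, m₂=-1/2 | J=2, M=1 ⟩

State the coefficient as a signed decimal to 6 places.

+0.816497

triangle: 1!×4!×0!/6! = 24/720
(j±m)!: 4!×1!×0!×1!×3!×1! = 144
prefactor² = (2J+1)×Δ×N² = 24
  k=0: +1/(0!×1!×1!×0!×3!×0!) = 1/6
Σ = 1/6  ⇒  CG² = 24×1/6² = 2/3
CG = +√(2/3) = +0.816497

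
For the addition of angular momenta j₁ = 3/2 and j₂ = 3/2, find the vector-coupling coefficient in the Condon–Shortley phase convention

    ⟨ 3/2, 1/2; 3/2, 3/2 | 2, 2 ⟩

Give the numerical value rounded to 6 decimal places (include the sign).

j₁+j₂−J=1  J+j₁−j₂=2  J−j₁+j₂=2  j₁+j₂+J+1=6
(j₁±m₁, j₂±m₂, J±M) = (2,1,3,0,4,0)
P² = 8
sum k=1..1:
  [1] −1/4 = -1/4
S = -1/4
C² = P²·S² = 1/2 ; C = -0.707107

−√(1/2) = -0.707107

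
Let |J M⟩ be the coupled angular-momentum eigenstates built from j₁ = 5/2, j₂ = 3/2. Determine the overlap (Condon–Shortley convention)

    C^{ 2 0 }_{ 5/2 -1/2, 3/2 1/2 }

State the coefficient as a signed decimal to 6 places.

√[5·2!3!1!/7! · 2!3!2!1!2!2!] = √(8/7)
  +(−1)^1/∏(1,1,2,1,1,0)! = -1/2  (running -1/2)
  +(−1)^2/∏(2,0,1,0,2,1)! = 1/4  (running -1/4)
⟨..|..⟩ = √(8/7)·(-1/4) = -0.267261

−√(1/14) = -0.267261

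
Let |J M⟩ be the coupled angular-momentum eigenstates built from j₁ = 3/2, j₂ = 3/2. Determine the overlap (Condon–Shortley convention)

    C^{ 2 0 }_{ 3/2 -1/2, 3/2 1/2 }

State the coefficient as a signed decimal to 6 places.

√[5·1!2!2!/6! · 1!2!2!1!2!2!] = √(4/9)
  +(−1)^0/∏(0,1,2,2,0,0)! = 1/4  (running 1/4)
  +(−1)^1/∏(1,0,1,1,1,1)! = -1  (running -3/4)
⟨..|..⟩ = √(4/9)·(-3/4) = -0.500000

−√(1/4) = -0.500000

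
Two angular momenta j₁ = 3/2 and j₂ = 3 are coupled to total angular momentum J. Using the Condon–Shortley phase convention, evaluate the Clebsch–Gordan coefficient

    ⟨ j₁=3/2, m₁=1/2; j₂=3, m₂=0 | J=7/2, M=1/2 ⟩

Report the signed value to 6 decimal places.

triangle: 1!*2!*5!/9! = 240/362880
(j±m)!: 2!*1!*3!*3!*4!*3! = 10368
prefactor² = (2J+1)*Δ*N² = 384/7
  k=0: +1/(0!*1!*1!*3!*1!*2!) = 1/12
  k=1: −1/(1!*0!*0!*2!*2!*3!) = -1/24
Σ = 1/24  ⇒  CG² = 384/7*1/24² = 2/21
CG = +√(2/21) = +0.308607

+0.308607  (= +√(2/21))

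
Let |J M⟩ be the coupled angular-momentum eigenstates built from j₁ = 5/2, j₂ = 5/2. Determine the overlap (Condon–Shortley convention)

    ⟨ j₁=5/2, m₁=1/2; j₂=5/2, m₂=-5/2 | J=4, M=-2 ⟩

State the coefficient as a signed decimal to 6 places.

triangle: 1!*4!*4!/10! = 576/3628800
(j±m)!: 3!*2!*0!*5!*2!*6! = 2073600
prefactor² = (2J+1)*Δ*N² = 20736/7
  k=0: +1/(0!*1!*2!*0!*2!*4!) = 1/96
Σ = 1/96  ⇒  CG² = 20736/7*1/96² = 9/28
CG = +√(9/28) = +0.566947

+√(9/28) ≈ +0.566947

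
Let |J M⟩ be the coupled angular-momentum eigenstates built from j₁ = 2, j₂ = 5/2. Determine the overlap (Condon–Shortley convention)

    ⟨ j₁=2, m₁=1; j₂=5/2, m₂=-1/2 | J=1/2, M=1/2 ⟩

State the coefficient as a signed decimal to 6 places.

-0.365148  (= −√(2/15))

j₁+j₂−J=4  J+j₁−j₂=0  J−j₁+j₂=1  j₁+j₂+J+1=6
(j₁±m₁, j₂±m₂, J±M) = (3,1,2,3,1,0)
P² = 24/5
sum k=1..1:
  [1] −1/6 = -1/6
S = -1/6
C² = P²·S² = 2/15 ; C = -0.365148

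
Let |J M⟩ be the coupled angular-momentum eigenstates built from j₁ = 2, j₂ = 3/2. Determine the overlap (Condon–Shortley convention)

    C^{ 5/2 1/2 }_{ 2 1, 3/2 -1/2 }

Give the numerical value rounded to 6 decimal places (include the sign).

+√(5/14) = +0.597614

√[6·1!3!2!/7! · 3!1!1!2!3!2!] = √(72/35)
  +(−1)^0/∏(0,1,1,1,2,1)! = 1/2  (running 1/2)
  +(−1)^1/∏(1,0,0,0,3,2)! = -1/12  (running 5/12)
⟨..|..⟩ = √(72/35)·(5/12) = +0.597614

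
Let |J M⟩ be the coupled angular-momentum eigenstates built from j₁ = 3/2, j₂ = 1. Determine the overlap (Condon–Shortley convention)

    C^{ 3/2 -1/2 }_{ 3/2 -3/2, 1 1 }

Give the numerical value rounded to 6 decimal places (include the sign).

−√(2/5) ≈ -0.632456

j₁+j₂−J=1  J+j₁−j₂=2  J−j₁+j₂=1  j₁+j₂+J+1=5
(j₁±m₁, j₂±m₂, J±M) = (0,3,2,0,1,2)
P² = 8/5
sum k=1..1:
  [1] −1/2 = -1/2
S = -1/2
C² = P²·S² = 2/5 ; C = -0.632456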